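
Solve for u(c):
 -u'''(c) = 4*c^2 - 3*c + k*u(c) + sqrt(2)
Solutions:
 u(c) = C1*exp(c*(-k)^(1/3)) + C2*exp(c*(-k)^(1/3)*(-1 + sqrt(3)*I)/2) + C3*exp(-c*(-k)^(1/3)*(1 + sqrt(3)*I)/2) - 4*c^2/k + 3*c/k - sqrt(2)/k


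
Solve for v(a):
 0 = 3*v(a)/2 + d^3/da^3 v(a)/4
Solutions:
 v(a) = C3*exp(-6^(1/3)*a) + (C1*sin(2^(1/3)*3^(5/6)*a/2) + C2*cos(2^(1/3)*3^(5/6)*a/2))*exp(6^(1/3)*a/2)


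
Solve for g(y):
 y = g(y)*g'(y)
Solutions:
 g(y) = -sqrt(C1 + y^2)
 g(y) = sqrt(C1 + y^2)


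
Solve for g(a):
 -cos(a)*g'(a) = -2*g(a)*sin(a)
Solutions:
 g(a) = C1/cos(a)^2


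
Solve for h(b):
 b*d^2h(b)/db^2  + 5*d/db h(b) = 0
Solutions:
 h(b) = C1 + C2/b^4


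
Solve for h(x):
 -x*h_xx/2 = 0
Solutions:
 h(x) = C1 + C2*x


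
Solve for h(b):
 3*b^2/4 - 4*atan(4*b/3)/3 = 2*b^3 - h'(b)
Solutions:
 h(b) = C1 + b^4/2 - b^3/4 + 4*b*atan(4*b/3)/3 - log(16*b^2 + 9)/2


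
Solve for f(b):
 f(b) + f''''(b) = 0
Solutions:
 f(b) = (C1*sin(sqrt(2)*b/2) + C2*cos(sqrt(2)*b/2))*exp(-sqrt(2)*b/2) + (C3*sin(sqrt(2)*b/2) + C4*cos(sqrt(2)*b/2))*exp(sqrt(2)*b/2)


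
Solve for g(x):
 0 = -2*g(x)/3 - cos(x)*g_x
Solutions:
 g(x) = C1*(sin(x) - 1)^(1/3)/(sin(x) + 1)^(1/3)


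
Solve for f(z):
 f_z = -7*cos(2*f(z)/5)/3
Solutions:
 7*z/3 - 5*log(sin(2*f(z)/5) - 1)/4 + 5*log(sin(2*f(z)/5) + 1)/4 = C1


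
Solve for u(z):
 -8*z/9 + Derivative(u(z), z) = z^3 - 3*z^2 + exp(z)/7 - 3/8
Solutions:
 u(z) = C1 + z^4/4 - z^3 + 4*z^2/9 - 3*z/8 + exp(z)/7


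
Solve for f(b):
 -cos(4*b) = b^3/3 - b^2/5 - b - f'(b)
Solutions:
 f(b) = C1 + b^4/12 - b^3/15 - b^2/2 + sin(4*b)/4


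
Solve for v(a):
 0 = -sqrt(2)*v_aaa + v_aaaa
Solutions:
 v(a) = C1 + C2*a + C3*a^2 + C4*exp(sqrt(2)*a)


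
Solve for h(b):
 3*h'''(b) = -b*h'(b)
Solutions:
 h(b) = C1 + Integral(C2*airyai(-3^(2/3)*b/3) + C3*airybi(-3^(2/3)*b/3), b)


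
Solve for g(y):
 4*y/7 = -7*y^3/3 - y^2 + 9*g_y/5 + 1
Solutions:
 g(y) = C1 + 35*y^4/108 + 5*y^3/27 + 10*y^2/63 - 5*y/9


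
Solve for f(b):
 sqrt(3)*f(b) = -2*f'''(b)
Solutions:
 f(b) = C3*exp(-2^(2/3)*3^(1/6)*b/2) + (C1*sin(6^(2/3)*b/4) + C2*cos(6^(2/3)*b/4))*exp(2^(2/3)*3^(1/6)*b/4)


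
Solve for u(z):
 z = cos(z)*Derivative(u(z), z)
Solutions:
 u(z) = C1 + Integral(z/cos(z), z)


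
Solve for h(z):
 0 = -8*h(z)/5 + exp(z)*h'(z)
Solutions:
 h(z) = C1*exp(-8*exp(-z)/5)


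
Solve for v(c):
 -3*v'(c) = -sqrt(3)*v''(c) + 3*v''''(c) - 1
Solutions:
 v(c) = C1 + C2*exp(2^(1/3)*c*(2*sqrt(3)/(sqrt(3)*sqrt(243 - 4*sqrt(3)) + 27)^(1/3) + 2^(1/3)*(sqrt(3)*sqrt(243 - 4*sqrt(3)) + 27)^(1/3))/12)*sin(2^(1/3)*c*(-2^(1/3)*sqrt(3)*(sqrt(3)*sqrt(243 - 4*sqrt(3)) + 27)^(1/3) + 6/(sqrt(3)*sqrt(243 - 4*sqrt(3)) + 27)^(1/3))/12) + C3*exp(2^(1/3)*c*(2*sqrt(3)/(sqrt(3)*sqrt(243 - 4*sqrt(3)) + 27)^(1/3) + 2^(1/3)*(sqrt(3)*sqrt(243 - 4*sqrt(3)) + 27)^(1/3))/12)*cos(2^(1/3)*c*(-2^(1/3)*sqrt(3)*(sqrt(3)*sqrt(243 - 4*sqrt(3)) + 27)^(1/3) + 6/(sqrt(3)*sqrt(243 - 4*sqrt(3)) + 27)^(1/3))/12) + C4*exp(-2^(1/3)*c*(2*sqrt(3)/(sqrt(3)*sqrt(243 - 4*sqrt(3)) + 27)^(1/3) + 2^(1/3)*(sqrt(3)*sqrt(243 - 4*sqrt(3)) + 27)^(1/3))/6) + c/3


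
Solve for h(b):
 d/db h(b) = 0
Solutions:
 h(b) = C1


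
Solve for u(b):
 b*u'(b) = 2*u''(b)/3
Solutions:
 u(b) = C1 + C2*erfi(sqrt(3)*b/2)


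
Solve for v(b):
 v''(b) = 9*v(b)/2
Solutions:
 v(b) = C1*exp(-3*sqrt(2)*b/2) + C2*exp(3*sqrt(2)*b/2)


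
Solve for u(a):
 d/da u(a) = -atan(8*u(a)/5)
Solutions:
 Integral(1/atan(8*_y/5), (_y, u(a))) = C1 - a


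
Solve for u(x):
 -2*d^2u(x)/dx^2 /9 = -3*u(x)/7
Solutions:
 u(x) = C1*exp(-3*sqrt(42)*x/14) + C2*exp(3*sqrt(42)*x/14)


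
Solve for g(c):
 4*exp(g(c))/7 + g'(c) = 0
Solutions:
 g(c) = log(1/(C1 + 4*c)) + log(7)


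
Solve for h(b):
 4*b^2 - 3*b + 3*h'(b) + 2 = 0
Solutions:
 h(b) = C1 - 4*b^3/9 + b^2/2 - 2*b/3


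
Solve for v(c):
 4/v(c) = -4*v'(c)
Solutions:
 v(c) = -sqrt(C1 - 2*c)
 v(c) = sqrt(C1 - 2*c)


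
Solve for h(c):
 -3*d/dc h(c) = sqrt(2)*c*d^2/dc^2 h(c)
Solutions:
 h(c) = C1 + C2*c^(1 - 3*sqrt(2)/2)


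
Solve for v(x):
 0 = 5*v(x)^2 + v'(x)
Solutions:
 v(x) = 1/(C1 + 5*x)


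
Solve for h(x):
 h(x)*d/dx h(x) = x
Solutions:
 h(x) = -sqrt(C1 + x^2)
 h(x) = sqrt(C1 + x^2)


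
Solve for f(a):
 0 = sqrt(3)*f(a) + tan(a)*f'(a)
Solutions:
 f(a) = C1/sin(a)^(sqrt(3))


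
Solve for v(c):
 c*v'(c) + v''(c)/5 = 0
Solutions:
 v(c) = C1 + C2*erf(sqrt(10)*c/2)


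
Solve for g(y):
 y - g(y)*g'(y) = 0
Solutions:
 g(y) = -sqrt(C1 + y^2)
 g(y) = sqrt(C1 + y^2)


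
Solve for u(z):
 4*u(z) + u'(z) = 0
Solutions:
 u(z) = C1*exp(-4*z)


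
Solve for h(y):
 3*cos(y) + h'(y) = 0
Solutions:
 h(y) = C1 - 3*sin(y)


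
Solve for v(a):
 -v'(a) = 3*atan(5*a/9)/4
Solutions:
 v(a) = C1 - 3*a*atan(5*a/9)/4 + 27*log(25*a^2 + 81)/40


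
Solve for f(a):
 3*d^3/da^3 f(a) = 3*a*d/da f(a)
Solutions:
 f(a) = C1 + Integral(C2*airyai(a) + C3*airybi(a), a)


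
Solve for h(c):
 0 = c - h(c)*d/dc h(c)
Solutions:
 h(c) = -sqrt(C1 + c^2)
 h(c) = sqrt(C1 + c^2)


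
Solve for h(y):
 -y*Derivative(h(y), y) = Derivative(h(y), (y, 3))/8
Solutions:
 h(y) = C1 + Integral(C2*airyai(-2*y) + C3*airybi(-2*y), y)


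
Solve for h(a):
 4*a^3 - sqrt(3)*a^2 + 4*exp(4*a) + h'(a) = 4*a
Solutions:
 h(a) = C1 - a^4 + sqrt(3)*a^3/3 + 2*a^2 - exp(4*a)


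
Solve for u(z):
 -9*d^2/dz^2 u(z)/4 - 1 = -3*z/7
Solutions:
 u(z) = C1 + C2*z + 2*z^3/63 - 2*z^2/9


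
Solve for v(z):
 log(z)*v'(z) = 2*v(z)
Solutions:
 v(z) = C1*exp(2*li(z))


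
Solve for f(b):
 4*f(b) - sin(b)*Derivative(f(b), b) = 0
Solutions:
 f(b) = C1*(cos(b)^2 - 2*cos(b) + 1)/(cos(b)^2 + 2*cos(b) + 1)


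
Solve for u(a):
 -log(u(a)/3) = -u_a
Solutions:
 Integral(1/(-log(_y) + log(3)), (_y, u(a))) = C1 - a


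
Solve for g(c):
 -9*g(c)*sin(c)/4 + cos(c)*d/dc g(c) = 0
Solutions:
 g(c) = C1/cos(c)^(9/4)


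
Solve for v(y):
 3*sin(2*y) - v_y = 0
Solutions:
 v(y) = C1 - 3*cos(2*y)/2


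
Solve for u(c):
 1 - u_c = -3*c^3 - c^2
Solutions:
 u(c) = C1 + 3*c^4/4 + c^3/3 + c


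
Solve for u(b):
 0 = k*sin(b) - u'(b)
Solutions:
 u(b) = C1 - k*cos(b)


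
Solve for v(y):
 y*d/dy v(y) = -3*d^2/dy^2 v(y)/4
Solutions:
 v(y) = C1 + C2*erf(sqrt(6)*y/3)


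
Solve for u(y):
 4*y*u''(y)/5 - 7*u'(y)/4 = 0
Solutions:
 u(y) = C1 + C2*y^(51/16)


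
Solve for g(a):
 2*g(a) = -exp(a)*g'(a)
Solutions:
 g(a) = C1*exp(2*exp(-a))


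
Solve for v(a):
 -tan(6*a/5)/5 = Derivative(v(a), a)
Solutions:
 v(a) = C1 + log(cos(6*a/5))/6


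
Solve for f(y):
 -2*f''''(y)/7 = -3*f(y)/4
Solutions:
 f(y) = C1*exp(-42^(1/4)*y/2) + C2*exp(42^(1/4)*y/2) + C3*sin(42^(1/4)*y/2) + C4*cos(42^(1/4)*y/2)


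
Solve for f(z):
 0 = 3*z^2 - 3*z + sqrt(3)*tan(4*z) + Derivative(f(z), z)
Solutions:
 f(z) = C1 - z^3 + 3*z^2/2 + sqrt(3)*log(cos(4*z))/4


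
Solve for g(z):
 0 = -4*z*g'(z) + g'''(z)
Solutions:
 g(z) = C1 + Integral(C2*airyai(2^(2/3)*z) + C3*airybi(2^(2/3)*z), z)


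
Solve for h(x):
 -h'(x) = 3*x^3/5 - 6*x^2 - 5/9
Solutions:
 h(x) = C1 - 3*x^4/20 + 2*x^3 + 5*x/9


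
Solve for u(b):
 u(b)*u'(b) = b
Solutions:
 u(b) = -sqrt(C1 + b^2)
 u(b) = sqrt(C1 + b^2)


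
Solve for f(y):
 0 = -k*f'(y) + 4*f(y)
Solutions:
 f(y) = C1*exp(4*y/k)


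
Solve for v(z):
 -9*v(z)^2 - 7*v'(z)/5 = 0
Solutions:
 v(z) = 7/(C1 + 45*z)


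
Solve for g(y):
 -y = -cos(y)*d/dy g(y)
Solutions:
 g(y) = C1 + Integral(y/cos(y), y)


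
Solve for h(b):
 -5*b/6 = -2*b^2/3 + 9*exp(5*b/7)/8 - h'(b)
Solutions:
 h(b) = C1 - 2*b^3/9 + 5*b^2/12 + 63*exp(5*b/7)/40


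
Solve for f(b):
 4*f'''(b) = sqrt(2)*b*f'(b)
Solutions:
 f(b) = C1 + Integral(C2*airyai(sqrt(2)*b/2) + C3*airybi(sqrt(2)*b/2), b)


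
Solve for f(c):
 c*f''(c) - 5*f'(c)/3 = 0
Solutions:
 f(c) = C1 + C2*c^(8/3)


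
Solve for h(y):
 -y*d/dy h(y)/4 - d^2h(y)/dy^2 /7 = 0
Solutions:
 h(y) = C1 + C2*erf(sqrt(14)*y/4)


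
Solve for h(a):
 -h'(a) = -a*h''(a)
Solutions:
 h(a) = C1 + C2*a^2


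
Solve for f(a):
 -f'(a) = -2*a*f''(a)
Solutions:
 f(a) = C1 + C2*a^(3/2)


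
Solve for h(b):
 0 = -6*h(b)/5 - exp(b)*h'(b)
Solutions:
 h(b) = C1*exp(6*exp(-b)/5)


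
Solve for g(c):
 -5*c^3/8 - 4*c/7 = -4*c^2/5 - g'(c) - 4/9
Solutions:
 g(c) = C1 + 5*c^4/32 - 4*c^3/15 + 2*c^2/7 - 4*c/9


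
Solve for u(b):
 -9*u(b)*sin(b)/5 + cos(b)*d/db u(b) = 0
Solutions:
 u(b) = C1/cos(b)^(9/5)


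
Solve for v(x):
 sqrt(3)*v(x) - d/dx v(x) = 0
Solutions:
 v(x) = C1*exp(sqrt(3)*x)


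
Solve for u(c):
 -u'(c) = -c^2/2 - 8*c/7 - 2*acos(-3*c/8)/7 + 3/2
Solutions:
 u(c) = C1 + c^3/6 + 4*c^2/7 + 2*c*acos(-3*c/8)/7 - 3*c/2 + 2*sqrt(64 - 9*c^2)/21


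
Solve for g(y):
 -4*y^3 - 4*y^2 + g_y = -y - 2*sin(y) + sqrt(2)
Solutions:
 g(y) = C1 + y^4 + 4*y^3/3 - y^2/2 + sqrt(2)*y + 2*cos(y)


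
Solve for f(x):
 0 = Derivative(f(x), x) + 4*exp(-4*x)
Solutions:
 f(x) = C1 + exp(-4*x)


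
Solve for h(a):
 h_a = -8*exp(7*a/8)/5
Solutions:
 h(a) = C1 - 64*exp(7*a/8)/35


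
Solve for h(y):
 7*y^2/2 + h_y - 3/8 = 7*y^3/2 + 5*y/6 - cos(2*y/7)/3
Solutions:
 h(y) = C1 + 7*y^4/8 - 7*y^3/6 + 5*y^2/12 + 3*y/8 - 7*sin(2*y/7)/6


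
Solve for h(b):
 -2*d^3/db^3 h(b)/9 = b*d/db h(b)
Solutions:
 h(b) = C1 + Integral(C2*airyai(-6^(2/3)*b/2) + C3*airybi(-6^(2/3)*b/2), b)


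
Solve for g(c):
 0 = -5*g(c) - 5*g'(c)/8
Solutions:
 g(c) = C1*exp(-8*c)


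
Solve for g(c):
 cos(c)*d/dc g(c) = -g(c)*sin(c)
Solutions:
 g(c) = C1*cos(c)


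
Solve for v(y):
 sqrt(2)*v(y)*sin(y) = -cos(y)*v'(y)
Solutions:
 v(y) = C1*cos(y)^(sqrt(2))


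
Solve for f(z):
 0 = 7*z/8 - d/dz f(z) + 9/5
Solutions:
 f(z) = C1 + 7*z^2/16 + 9*z/5


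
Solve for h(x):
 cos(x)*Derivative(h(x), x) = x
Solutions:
 h(x) = C1 + Integral(x/cos(x), x)


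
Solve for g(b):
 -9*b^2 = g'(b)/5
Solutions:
 g(b) = C1 - 15*b^3


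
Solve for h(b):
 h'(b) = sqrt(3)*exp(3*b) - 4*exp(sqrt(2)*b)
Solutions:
 h(b) = C1 + sqrt(3)*exp(3*b)/3 - 2*sqrt(2)*exp(sqrt(2)*b)


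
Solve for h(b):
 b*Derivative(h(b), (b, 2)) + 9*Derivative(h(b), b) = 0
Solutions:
 h(b) = C1 + C2/b^8


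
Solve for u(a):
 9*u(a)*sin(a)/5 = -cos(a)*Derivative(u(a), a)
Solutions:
 u(a) = C1*cos(a)^(9/5)


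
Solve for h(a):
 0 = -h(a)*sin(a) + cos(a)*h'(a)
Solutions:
 h(a) = C1/cos(a)


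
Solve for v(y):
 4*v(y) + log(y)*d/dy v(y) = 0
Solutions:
 v(y) = C1*exp(-4*li(y))


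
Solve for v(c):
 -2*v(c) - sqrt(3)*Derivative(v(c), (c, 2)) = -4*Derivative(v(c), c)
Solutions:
 v(c) = C1*exp(c*(-sqrt(6)*sqrt(2 - sqrt(3)) + 2*sqrt(3))/3) + C2*exp(c*(sqrt(6)*sqrt(2 - sqrt(3)) + 2*sqrt(3))/3)


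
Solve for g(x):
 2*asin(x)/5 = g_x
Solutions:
 g(x) = C1 + 2*x*asin(x)/5 + 2*sqrt(1 - x^2)/5


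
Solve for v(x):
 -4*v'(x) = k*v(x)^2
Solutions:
 v(x) = 4/(C1 + k*x)


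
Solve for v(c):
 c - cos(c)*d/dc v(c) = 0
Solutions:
 v(c) = C1 + Integral(c/cos(c), c)


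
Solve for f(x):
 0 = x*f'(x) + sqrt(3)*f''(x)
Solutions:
 f(x) = C1 + C2*erf(sqrt(2)*3^(3/4)*x/6)


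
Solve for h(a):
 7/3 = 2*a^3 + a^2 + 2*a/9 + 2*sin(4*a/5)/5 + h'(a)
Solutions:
 h(a) = C1 - a^4/2 - a^3/3 - a^2/9 + 7*a/3 + cos(4*a/5)/2


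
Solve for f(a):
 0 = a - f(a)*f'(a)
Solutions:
 f(a) = -sqrt(C1 + a^2)
 f(a) = sqrt(C1 + a^2)


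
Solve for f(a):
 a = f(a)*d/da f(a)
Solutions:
 f(a) = -sqrt(C1 + a^2)
 f(a) = sqrt(C1 + a^2)


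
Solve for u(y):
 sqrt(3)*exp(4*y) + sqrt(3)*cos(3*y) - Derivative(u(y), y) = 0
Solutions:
 u(y) = C1 + sqrt(3)*exp(4*y)/4 + sqrt(3)*sin(3*y)/3


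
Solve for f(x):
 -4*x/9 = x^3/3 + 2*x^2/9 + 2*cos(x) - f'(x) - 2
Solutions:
 f(x) = C1 + x^4/12 + 2*x^3/27 + 2*x^2/9 - 2*x + 2*sin(x)


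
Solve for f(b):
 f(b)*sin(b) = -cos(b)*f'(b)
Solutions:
 f(b) = C1*cos(b)


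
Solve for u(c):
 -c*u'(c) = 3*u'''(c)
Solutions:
 u(c) = C1 + Integral(C2*airyai(-3^(2/3)*c/3) + C3*airybi(-3^(2/3)*c/3), c)


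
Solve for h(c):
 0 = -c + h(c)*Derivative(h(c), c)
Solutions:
 h(c) = -sqrt(C1 + c^2)
 h(c) = sqrt(C1 + c^2)


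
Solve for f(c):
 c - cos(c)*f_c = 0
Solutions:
 f(c) = C1 + Integral(c/cos(c), c)


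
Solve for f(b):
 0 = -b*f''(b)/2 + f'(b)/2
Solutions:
 f(b) = C1 + C2*b^2


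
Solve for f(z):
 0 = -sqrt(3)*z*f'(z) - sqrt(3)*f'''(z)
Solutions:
 f(z) = C1 + Integral(C2*airyai(-z) + C3*airybi(-z), z)


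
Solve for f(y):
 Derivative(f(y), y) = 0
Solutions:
 f(y) = C1


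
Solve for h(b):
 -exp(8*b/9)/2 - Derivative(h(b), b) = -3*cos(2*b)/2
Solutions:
 h(b) = C1 - 9*exp(8*b/9)/16 + 3*sin(2*b)/4


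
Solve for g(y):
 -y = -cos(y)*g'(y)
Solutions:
 g(y) = C1 + Integral(y/cos(y), y)


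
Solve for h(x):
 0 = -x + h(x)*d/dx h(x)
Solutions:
 h(x) = -sqrt(C1 + x^2)
 h(x) = sqrt(C1 + x^2)


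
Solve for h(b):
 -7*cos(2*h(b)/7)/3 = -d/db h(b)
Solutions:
 -7*b/3 - 7*log(sin(2*h(b)/7) - 1)/4 + 7*log(sin(2*h(b)/7) + 1)/4 = C1


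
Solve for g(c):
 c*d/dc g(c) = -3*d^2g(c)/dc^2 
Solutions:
 g(c) = C1 + C2*erf(sqrt(6)*c/6)


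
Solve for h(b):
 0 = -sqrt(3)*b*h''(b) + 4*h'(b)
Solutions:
 h(b) = C1 + C2*b^(1 + 4*sqrt(3)/3)


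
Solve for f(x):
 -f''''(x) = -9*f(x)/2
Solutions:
 f(x) = C1*exp(-2^(3/4)*sqrt(3)*x/2) + C2*exp(2^(3/4)*sqrt(3)*x/2) + C3*sin(2^(3/4)*sqrt(3)*x/2) + C4*cos(2^(3/4)*sqrt(3)*x/2)


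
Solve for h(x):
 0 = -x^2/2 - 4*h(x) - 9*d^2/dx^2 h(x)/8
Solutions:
 h(x) = C1*sin(4*sqrt(2)*x/3) + C2*cos(4*sqrt(2)*x/3) - x^2/8 + 9/128


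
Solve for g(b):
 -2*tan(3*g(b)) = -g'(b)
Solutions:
 g(b) = -asin(C1*exp(6*b))/3 + pi/3
 g(b) = asin(C1*exp(6*b))/3


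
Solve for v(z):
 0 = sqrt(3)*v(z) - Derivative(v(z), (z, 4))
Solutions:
 v(z) = C1*exp(-3^(1/8)*z) + C2*exp(3^(1/8)*z) + C3*sin(3^(1/8)*z) + C4*cos(3^(1/8)*z)


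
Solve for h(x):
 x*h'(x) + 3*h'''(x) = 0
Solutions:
 h(x) = C1 + Integral(C2*airyai(-3^(2/3)*x/3) + C3*airybi(-3^(2/3)*x/3), x)


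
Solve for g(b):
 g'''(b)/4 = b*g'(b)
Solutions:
 g(b) = C1 + Integral(C2*airyai(2^(2/3)*b) + C3*airybi(2^(2/3)*b), b)


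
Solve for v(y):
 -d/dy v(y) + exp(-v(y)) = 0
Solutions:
 v(y) = log(C1 + y)


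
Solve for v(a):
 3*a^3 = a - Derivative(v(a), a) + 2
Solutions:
 v(a) = C1 - 3*a^4/4 + a^2/2 + 2*a


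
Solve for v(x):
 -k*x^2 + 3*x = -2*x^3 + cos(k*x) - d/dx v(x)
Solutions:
 v(x) = C1 + k*x^3/3 - x^4/2 - 3*x^2/2 + sin(k*x)/k


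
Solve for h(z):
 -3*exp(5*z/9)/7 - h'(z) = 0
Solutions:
 h(z) = C1 - 27*exp(5*z/9)/35


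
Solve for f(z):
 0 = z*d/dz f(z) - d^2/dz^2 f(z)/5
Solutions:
 f(z) = C1 + C2*erfi(sqrt(10)*z/2)


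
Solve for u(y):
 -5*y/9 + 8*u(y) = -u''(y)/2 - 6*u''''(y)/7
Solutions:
 u(y) = 5*y/72 + (C1*sin(sqrt(2)*3^(3/4)*7^(1/4)*y*cos(atan(sqrt(5327)/7)/2)/3) + C2*cos(sqrt(2)*3^(3/4)*7^(1/4)*y*cos(atan(sqrt(5327)/7)/2)/3))*exp(-sqrt(2)*3^(3/4)*7^(1/4)*y*sin(atan(sqrt(5327)/7)/2)/3) + (C3*sin(sqrt(2)*3^(3/4)*7^(1/4)*y*cos(atan(sqrt(5327)/7)/2)/3) + C4*cos(sqrt(2)*3^(3/4)*7^(1/4)*y*cos(atan(sqrt(5327)/7)/2)/3))*exp(sqrt(2)*3^(3/4)*7^(1/4)*y*sin(atan(sqrt(5327)/7)/2)/3)


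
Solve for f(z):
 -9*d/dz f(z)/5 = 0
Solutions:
 f(z) = C1


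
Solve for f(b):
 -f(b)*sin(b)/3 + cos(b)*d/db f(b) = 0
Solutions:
 f(b) = C1/cos(b)^(1/3)


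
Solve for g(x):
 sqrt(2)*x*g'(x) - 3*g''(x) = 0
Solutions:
 g(x) = C1 + C2*erfi(2^(3/4)*sqrt(3)*x/6)


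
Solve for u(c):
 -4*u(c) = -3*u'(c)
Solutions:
 u(c) = C1*exp(4*c/3)


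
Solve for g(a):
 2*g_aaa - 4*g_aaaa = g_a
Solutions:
 g(a) = C1 + C4*exp(-a/2) + (C2*sin(a/2) + C3*cos(a/2))*exp(a/2)


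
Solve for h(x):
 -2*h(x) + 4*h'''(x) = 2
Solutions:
 h(x) = C3*exp(2^(2/3)*x/2) + (C1*sin(2^(2/3)*sqrt(3)*x/4) + C2*cos(2^(2/3)*sqrt(3)*x/4))*exp(-2^(2/3)*x/4) - 1


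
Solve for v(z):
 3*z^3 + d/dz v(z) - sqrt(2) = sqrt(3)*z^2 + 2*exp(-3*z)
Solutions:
 v(z) = C1 - 3*z^4/4 + sqrt(3)*z^3/3 + sqrt(2)*z - 2*exp(-3*z)/3


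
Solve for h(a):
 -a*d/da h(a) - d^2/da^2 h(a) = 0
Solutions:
 h(a) = C1 + C2*erf(sqrt(2)*a/2)


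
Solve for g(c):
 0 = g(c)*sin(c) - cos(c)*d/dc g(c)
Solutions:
 g(c) = C1/cos(c)


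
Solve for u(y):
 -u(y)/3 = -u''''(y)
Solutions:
 u(y) = C1*exp(-3^(3/4)*y/3) + C2*exp(3^(3/4)*y/3) + C3*sin(3^(3/4)*y/3) + C4*cos(3^(3/4)*y/3)


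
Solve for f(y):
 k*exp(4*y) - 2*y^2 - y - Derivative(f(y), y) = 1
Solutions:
 f(y) = C1 + k*exp(4*y)/4 - 2*y^3/3 - y^2/2 - y


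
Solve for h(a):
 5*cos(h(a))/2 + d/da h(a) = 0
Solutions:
 h(a) = pi - asin((C1 + exp(5*a))/(C1 - exp(5*a)))
 h(a) = asin((C1 + exp(5*a))/(C1 - exp(5*a)))


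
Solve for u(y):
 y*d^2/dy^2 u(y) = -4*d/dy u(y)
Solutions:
 u(y) = C1 + C2/y^3


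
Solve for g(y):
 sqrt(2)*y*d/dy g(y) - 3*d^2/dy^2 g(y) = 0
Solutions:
 g(y) = C1 + C2*erfi(2^(3/4)*sqrt(3)*y/6)


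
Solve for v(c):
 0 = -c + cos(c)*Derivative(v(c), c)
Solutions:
 v(c) = C1 + Integral(c/cos(c), c)


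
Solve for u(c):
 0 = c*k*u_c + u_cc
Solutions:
 u(c) = Piecewise((-sqrt(2)*sqrt(pi)*C1*erf(sqrt(2)*c*sqrt(k)/2)/(2*sqrt(k)) - C2, (k > 0) | (k < 0)), (-C1*c - C2, True))


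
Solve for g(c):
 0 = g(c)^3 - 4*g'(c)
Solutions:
 g(c) = -sqrt(2)*sqrt(-1/(C1 + c))
 g(c) = sqrt(2)*sqrt(-1/(C1 + c))


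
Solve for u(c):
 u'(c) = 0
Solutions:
 u(c) = C1


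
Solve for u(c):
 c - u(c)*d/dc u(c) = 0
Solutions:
 u(c) = -sqrt(C1 + c^2)
 u(c) = sqrt(C1 + c^2)


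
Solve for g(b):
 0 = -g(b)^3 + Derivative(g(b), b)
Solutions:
 g(b) = -sqrt(2)*sqrt(-1/(C1 + b))/2
 g(b) = sqrt(2)*sqrt(-1/(C1 + b))/2


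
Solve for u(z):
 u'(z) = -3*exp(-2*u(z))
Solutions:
 u(z) = log(-sqrt(C1 - 6*z))
 u(z) = log(C1 - 6*z)/2


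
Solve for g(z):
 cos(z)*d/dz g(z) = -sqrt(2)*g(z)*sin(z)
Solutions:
 g(z) = C1*cos(z)^(sqrt(2))


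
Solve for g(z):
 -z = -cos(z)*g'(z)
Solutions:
 g(z) = C1 + Integral(z/cos(z), z)


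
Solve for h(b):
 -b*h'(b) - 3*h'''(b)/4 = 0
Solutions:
 h(b) = C1 + Integral(C2*airyai(-6^(2/3)*b/3) + C3*airybi(-6^(2/3)*b/3), b)


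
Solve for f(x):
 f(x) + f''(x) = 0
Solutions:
 f(x) = C1*sin(x) + C2*cos(x)


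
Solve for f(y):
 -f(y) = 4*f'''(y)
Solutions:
 f(y) = C3*exp(-2^(1/3)*y/2) + (C1*sin(2^(1/3)*sqrt(3)*y/4) + C2*cos(2^(1/3)*sqrt(3)*y/4))*exp(2^(1/3)*y/4)


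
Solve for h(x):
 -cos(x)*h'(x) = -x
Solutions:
 h(x) = C1 + Integral(x/cos(x), x)


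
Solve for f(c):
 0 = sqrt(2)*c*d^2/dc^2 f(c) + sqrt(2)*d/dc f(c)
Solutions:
 f(c) = C1 + C2*log(c)


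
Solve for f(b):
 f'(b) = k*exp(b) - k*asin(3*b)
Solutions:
 f(b) = C1 - k*(b*asin(3*b) + sqrt(1 - 9*b^2)/3 - exp(b))


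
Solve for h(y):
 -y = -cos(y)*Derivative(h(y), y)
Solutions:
 h(y) = C1 + Integral(y/cos(y), y)


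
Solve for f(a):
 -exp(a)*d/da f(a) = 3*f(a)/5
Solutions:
 f(a) = C1*exp(3*exp(-a)/5)


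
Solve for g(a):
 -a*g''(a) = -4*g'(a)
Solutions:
 g(a) = C1 + C2*a^5


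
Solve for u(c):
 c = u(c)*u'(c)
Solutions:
 u(c) = -sqrt(C1 + c^2)
 u(c) = sqrt(C1 + c^2)


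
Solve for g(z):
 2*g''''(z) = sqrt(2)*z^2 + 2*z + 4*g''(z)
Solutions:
 g(z) = C1 + C2*z + C3*exp(-sqrt(2)*z) + C4*exp(sqrt(2)*z) - sqrt(2)*z^4/48 - z^3/12 - sqrt(2)*z^2/8


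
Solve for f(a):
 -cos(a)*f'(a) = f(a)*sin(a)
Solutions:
 f(a) = C1*cos(a)


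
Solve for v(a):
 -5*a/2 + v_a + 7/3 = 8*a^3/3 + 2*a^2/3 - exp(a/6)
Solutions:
 v(a) = C1 + 2*a^4/3 + 2*a^3/9 + 5*a^2/4 - 7*a/3 - 6*exp(a/6)


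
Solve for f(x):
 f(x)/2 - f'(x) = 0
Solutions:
 f(x) = C1*exp(x/2)


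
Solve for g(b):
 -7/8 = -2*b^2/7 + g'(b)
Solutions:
 g(b) = C1 + 2*b^3/21 - 7*b/8


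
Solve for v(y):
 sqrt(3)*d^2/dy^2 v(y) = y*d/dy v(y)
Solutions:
 v(y) = C1 + C2*erfi(sqrt(2)*3^(3/4)*y/6)


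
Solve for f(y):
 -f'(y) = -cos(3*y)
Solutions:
 f(y) = C1 + sin(3*y)/3


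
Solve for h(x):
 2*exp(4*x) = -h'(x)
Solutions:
 h(x) = C1 - exp(4*x)/2


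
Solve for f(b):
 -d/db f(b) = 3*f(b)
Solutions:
 f(b) = C1*exp(-3*b)


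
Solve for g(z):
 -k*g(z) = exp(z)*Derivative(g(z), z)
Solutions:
 g(z) = C1*exp(k*exp(-z))


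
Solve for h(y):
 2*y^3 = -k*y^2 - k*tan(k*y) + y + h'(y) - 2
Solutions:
 h(y) = C1 + k*y^3/3 + k*Piecewise((-log(cos(k*y))/k, Ne(k, 0)), (0, True)) + y^4/2 - y^2/2 + 2*y


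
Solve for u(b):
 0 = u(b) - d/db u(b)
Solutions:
 u(b) = C1*exp(b)


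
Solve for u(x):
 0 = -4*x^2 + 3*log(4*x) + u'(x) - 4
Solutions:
 u(x) = C1 + 4*x^3/3 - 3*x*log(x) - x*log(64) + 7*x


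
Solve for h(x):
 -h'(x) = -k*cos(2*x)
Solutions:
 h(x) = C1 + k*sin(2*x)/2


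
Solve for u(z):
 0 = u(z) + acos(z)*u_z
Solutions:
 u(z) = C1*exp(-Integral(1/acos(z), z))


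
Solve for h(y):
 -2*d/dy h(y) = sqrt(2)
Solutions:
 h(y) = C1 - sqrt(2)*y/2


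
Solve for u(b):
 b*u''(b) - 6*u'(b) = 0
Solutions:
 u(b) = C1 + C2*b^7


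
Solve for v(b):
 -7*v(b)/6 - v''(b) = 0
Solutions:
 v(b) = C1*sin(sqrt(42)*b/6) + C2*cos(sqrt(42)*b/6)


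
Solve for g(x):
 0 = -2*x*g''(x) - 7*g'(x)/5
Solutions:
 g(x) = C1 + C2*x^(3/10)


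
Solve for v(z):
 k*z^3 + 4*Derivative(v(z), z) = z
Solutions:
 v(z) = C1 - k*z^4/16 + z^2/8


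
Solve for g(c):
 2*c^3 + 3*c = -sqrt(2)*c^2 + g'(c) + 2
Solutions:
 g(c) = C1 + c^4/2 + sqrt(2)*c^3/3 + 3*c^2/2 - 2*c


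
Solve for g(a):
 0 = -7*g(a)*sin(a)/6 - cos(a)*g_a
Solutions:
 g(a) = C1*cos(a)^(7/6)


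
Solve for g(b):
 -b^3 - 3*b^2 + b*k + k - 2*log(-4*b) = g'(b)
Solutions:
 g(b) = C1 - b^4/4 - b^3 + b^2*k/2 + b*(k - 4*log(2) + 2) - 2*b*log(-b)


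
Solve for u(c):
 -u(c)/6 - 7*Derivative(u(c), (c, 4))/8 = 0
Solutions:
 u(c) = (C1*sin(21^(3/4)*c/21) + C2*cos(21^(3/4)*c/21))*exp(-21^(3/4)*c/21) + (C3*sin(21^(3/4)*c/21) + C4*cos(21^(3/4)*c/21))*exp(21^(3/4)*c/21)


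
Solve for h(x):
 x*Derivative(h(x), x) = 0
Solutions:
 h(x) = C1


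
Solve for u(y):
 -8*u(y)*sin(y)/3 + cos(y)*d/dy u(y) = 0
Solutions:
 u(y) = C1/cos(y)^(8/3)


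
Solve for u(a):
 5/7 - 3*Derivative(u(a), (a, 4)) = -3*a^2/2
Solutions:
 u(a) = C1 + C2*a + C3*a^2 + C4*a^3 + a^6/720 + 5*a^4/504


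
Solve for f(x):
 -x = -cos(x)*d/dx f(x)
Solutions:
 f(x) = C1 + Integral(x/cos(x), x)


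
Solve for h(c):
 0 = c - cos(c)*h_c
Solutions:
 h(c) = C1 + Integral(c/cos(c), c)


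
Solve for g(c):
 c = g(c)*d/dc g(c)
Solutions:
 g(c) = -sqrt(C1 + c^2)
 g(c) = sqrt(C1 + c^2)


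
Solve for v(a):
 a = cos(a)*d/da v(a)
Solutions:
 v(a) = C1 + Integral(a/cos(a), a)


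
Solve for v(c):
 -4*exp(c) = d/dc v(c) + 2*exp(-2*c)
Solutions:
 v(c) = C1 - 4*exp(c) + exp(-2*c)


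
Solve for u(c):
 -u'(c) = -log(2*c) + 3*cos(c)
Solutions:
 u(c) = C1 + c*log(c) - c + c*log(2) - 3*sin(c)


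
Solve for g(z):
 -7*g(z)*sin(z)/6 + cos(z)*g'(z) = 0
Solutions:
 g(z) = C1/cos(z)^(7/6)


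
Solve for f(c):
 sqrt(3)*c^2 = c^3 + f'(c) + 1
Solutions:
 f(c) = C1 - c^4/4 + sqrt(3)*c^3/3 - c


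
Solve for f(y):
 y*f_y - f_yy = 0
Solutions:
 f(y) = C1 + C2*erfi(sqrt(2)*y/2)


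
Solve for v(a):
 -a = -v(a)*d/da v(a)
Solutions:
 v(a) = -sqrt(C1 + a^2)
 v(a) = sqrt(C1 + a^2)


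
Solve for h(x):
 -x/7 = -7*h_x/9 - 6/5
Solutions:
 h(x) = C1 + 9*x^2/98 - 54*x/35


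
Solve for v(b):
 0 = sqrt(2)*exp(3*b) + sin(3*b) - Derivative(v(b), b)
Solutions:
 v(b) = C1 + sqrt(2)*exp(3*b)/3 - cos(3*b)/3


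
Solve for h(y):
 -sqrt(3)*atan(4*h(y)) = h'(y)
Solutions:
 Integral(1/atan(4*_y), (_y, h(y))) = C1 - sqrt(3)*y


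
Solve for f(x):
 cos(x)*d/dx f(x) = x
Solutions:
 f(x) = C1 + Integral(x/cos(x), x)


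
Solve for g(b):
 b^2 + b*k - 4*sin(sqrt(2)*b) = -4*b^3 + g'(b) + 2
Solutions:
 g(b) = C1 + b^4 + b^3/3 + b^2*k/2 - 2*b + 2*sqrt(2)*cos(sqrt(2)*b)


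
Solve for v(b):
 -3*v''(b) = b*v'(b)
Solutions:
 v(b) = C1 + C2*erf(sqrt(6)*b/6)


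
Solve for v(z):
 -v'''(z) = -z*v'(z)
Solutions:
 v(z) = C1 + Integral(C2*airyai(z) + C3*airybi(z), z)


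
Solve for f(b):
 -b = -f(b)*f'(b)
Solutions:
 f(b) = -sqrt(C1 + b^2)
 f(b) = sqrt(C1 + b^2)


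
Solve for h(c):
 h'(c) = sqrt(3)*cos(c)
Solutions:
 h(c) = C1 + sqrt(3)*sin(c)


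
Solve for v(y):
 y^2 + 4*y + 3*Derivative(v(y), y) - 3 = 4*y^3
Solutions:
 v(y) = C1 + y^4/3 - y^3/9 - 2*y^2/3 + y


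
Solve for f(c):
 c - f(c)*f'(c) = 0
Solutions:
 f(c) = -sqrt(C1 + c^2)
 f(c) = sqrt(C1 + c^2)


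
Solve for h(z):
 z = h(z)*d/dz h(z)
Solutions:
 h(z) = -sqrt(C1 + z^2)
 h(z) = sqrt(C1 + z^2)


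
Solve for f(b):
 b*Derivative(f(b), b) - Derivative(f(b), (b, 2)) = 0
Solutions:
 f(b) = C1 + C2*erfi(sqrt(2)*b/2)


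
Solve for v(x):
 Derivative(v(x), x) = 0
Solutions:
 v(x) = C1


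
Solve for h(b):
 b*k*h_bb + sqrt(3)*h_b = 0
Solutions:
 h(b) = C1 + b^(((re(k) - sqrt(3))*re(k) + im(k)^2)/(re(k)^2 + im(k)^2))*(C2*sin(sqrt(3)*log(b)*Abs(im(k))/(re(k)^2 + im(k)^2)) + C3*cos(sqrt(3)*log(b)*im(k)/(re(k)^2 + im(k)^2)))


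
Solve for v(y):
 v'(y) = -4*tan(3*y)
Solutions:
 v(y) = C1 + 4*log(cos(3*y))/3


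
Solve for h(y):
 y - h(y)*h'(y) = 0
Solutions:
 h(y) = -sqrt(C1 + y^2)
 h(y) = sqrt(C1 + y^2)


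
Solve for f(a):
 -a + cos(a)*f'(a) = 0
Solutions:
 f(a) = C1 + Integral(a/cos(a), a)


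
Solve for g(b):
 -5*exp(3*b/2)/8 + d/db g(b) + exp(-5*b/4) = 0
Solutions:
 g(b) = C1 + 5*exp(3*b/2)/12 + 4*exp(-5*b/4)/5


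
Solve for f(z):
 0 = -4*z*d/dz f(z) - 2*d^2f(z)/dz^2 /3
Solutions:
 f(z) = C1 + C2*erf(sqrt(3)*z)


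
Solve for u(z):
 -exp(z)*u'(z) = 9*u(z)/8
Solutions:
 u(z) = C1*exp(9*exp(-z)/8)


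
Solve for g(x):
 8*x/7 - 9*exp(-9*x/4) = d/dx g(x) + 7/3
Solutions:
 g(x) = C1 + 4*x^2/7 - 7*x/3 + 4*exp(-9*x/4)


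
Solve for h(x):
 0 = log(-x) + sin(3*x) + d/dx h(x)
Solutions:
 h(x) = C1 - x*log(-x) + x + cos(3*x)/3


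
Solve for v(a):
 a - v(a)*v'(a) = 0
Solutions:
 v(a) = -sqrt(C1 + a^2)
 v(a) = sqrt(C1 + a^2)


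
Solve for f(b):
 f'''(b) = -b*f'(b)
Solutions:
 f(b) = C1 + Integral(C2*airyai(-b) + C3*airybi(-b), b)


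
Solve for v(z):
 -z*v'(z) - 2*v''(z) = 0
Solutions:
 v(z) = C1 + C2*erf(z/2)


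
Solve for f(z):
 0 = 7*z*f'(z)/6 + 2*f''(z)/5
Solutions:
 f(z) = C1 + C2*erf(sqrt(210)*z/12)


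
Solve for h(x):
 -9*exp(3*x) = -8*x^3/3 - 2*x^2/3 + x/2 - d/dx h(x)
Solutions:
 h(x) = C1 - 2*x^4/3 - 2*x^3/9 + x^2/4 + 3*exp(3*x)


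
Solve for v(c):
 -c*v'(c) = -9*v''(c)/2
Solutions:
 v(c) = C1 + C2*erfi(c/3)


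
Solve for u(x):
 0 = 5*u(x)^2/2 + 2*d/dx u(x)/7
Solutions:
 u(x) = 4/(C1 + 35*x)


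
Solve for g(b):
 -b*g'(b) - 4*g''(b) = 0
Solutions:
 g(b) = C1 + C2*erf(sqrt(2)*b/4)


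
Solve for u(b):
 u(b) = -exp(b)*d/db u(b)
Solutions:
 u(b) = C1*exp(exp(-b))


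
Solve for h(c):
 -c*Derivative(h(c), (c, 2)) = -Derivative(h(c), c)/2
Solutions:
 h(c) = C1 + C2*c^(3/2)


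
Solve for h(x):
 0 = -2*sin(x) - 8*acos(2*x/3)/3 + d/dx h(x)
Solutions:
 h(x) = C1 + 8*x*acos(2*x/3)/3 - 4*sqrt(9 - 4*x^2)/3 - 2*cos(x)


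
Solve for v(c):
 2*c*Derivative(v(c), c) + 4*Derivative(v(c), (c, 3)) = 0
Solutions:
 v(c) = C1 + Integral(C2*airyai(-2^(2/3)*c/2) + C3*airybi(-2^(2/3)*c/2), c)


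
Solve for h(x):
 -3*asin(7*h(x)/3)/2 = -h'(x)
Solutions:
 Integral(1/asin(7*_y/3), (_y, h(x))) = C1 + 3*x/2


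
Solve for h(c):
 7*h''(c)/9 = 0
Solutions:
 h(c) = C1 + C2*c


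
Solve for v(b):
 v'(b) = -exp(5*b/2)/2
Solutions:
 v(b) = C1 - exp(5*b/2)/5


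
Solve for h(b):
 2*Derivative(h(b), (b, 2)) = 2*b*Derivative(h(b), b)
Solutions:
 h(b) = C1 + C2*erfi(sqrt(2)*b/2)


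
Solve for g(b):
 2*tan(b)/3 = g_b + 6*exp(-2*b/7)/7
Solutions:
 g(b) = C1 + log(tan(b)^2 + 1)/3 + 3*exp(-2*b/7)


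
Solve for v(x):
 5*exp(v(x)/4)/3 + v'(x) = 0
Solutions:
 v(x) = 4*log(1/(C1 + 5*x)) + 4*log(12)


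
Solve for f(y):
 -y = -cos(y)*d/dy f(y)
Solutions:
 f(y) = C1 + Integral(y/cos(y), y)


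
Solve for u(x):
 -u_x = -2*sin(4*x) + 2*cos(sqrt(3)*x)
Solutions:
 u(x) = C1 - 2*sqrt(3)*sin(sqrt(3)*x)/3 - cos(4*x)/2


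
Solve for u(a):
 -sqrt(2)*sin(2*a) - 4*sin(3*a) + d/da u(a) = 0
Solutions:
 u(a) = C1 - sqrt(2)*cos(2*a)/2 - 4*cos(3*a)/3


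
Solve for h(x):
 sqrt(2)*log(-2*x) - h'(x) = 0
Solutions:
 h(x) = C1 + sqrt(2)*x*log(-x) + sqrt(2)*x*(-1 + log(2))


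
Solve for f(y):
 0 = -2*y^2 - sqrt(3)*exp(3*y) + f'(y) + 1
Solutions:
 f(y) = C1 + 2*y^3/3 - y + sqrt(3)*exp(3*y)/3


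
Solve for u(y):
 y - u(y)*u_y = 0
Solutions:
 u(y) = -sqrt(C1 + y^2)
 u(y) = sqrt(C1 + y^2)


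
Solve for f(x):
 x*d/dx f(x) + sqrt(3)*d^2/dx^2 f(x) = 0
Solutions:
 f(x) = C1 + C2*erf(sqrt(2)*3^(3/4)*x/6)


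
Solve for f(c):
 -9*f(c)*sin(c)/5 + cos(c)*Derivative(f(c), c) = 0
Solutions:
 f(c) = C1/cos(c)^(9/5)


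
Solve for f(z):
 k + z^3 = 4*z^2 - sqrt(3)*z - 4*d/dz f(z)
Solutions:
 f(z) = C1 - k*z/4 - z^4/16 + z^3/3 - sqrt(3)*z^2/8


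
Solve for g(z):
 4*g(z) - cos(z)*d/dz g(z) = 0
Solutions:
 g(z) = C1*(sin(z)^2 + 2*sin(z) + 1)/(sin(z)^2 - 2*sin(z) + 1)


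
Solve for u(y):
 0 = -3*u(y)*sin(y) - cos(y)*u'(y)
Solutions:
 u(y) = C1*cos(y)^3


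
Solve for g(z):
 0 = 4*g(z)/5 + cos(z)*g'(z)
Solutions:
 g(z) = C1*(sin(z) - 1)^(2/5)/(sin(z) + 1)^(2/5)


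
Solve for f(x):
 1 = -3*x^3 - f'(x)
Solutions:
 f(x) = C1 - 3*x^4/4 - x


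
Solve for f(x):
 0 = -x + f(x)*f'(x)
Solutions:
 f(x) = -sqrt(C1 + x^2)
 f(x) = sqrt(C1 + x^2)


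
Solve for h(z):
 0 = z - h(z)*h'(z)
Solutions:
 h(z) = -sqrt(C1 + z^2)
 h(z) = sqrt(C1 + z^2)


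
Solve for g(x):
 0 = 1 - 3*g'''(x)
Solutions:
 g(x) = C1 + C2*x + C3*x^2 + x^3/18


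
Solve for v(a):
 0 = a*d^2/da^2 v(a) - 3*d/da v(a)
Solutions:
 v(a) = C1 + C2*a^4


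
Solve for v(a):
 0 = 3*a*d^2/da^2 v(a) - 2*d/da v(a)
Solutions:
 v(a) = C1 + C2*a^(5/3)


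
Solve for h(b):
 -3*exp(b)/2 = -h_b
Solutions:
 h(b) = C1 + 3*exp(b)/2


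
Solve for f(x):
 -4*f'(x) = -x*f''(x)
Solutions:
 f(x) = C1 + C2*x^5


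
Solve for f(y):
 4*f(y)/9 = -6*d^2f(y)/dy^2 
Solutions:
 f(y) = C1*sin(sqrt(6)*y/9) + C2*cos(sqrt(6)*y/9)


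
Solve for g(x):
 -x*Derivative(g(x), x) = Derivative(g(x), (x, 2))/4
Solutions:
 g(x) = C1 + C2*erf(sqrt(2)*x)


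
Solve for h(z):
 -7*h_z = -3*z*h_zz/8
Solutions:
 h(z) = C1 + C2*z^(59/3)


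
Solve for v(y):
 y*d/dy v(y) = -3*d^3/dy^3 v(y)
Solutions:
 v(y) = C1 + Integral(C2*airyai(-3^(2/3)*y/3) + C3*airybi(-3^(2/3)*y/3), y)


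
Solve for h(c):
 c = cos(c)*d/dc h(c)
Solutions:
 h(c) = C1 + Integral(c/cos(c), c)


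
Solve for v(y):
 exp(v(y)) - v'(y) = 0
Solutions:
 v(y) = log(-1/(C1 + y))


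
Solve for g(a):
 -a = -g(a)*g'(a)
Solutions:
 g(a) = -sqrt(C1 + a^2)
 g(a) = sqrt(C1 + a^2)


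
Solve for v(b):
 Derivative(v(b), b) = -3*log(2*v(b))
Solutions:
 Integral(1/(log(_y) + log(2)), (_y, v(b)))/3 = C1 - b


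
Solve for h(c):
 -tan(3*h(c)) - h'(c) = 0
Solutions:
 h(c) = -asin(C1*exp(-3*c))/3 + pi/3
 h(c) = asin(C1*exp(-3*c))/3


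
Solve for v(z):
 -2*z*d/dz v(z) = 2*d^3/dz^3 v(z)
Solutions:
 v(z) = C1 + Integral(C2*airyai(-z) + C3*airybi(-z), z)


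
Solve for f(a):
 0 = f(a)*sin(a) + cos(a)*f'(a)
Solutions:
 f(a) = C1*cos(a)


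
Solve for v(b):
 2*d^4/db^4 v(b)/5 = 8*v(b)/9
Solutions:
 v(b) = C1*exp(-5^(1/4)*sqrt(6)*b/3) + C2*exp(5^(1/4)*sqrt(6)*b/3) + C3*sin(5^(1/4)*sqrt(6)*b/3) + C4*cos(5^(1/4)*sqrt(6)*b/3)


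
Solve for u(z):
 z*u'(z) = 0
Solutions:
 u(z) = C1


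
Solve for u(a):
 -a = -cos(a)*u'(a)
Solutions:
 u(a) = C1 + Integral(a/cos(a), a)


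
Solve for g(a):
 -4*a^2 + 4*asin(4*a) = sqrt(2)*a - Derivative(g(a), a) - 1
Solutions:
 g(a) = C1 + 4*a^3/3 + sqrt(2)*a^2/2 - 4*a*asin(4*a) - a - sqrt(1 - 16*a^2)


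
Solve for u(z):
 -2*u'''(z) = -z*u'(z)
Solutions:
 u(z) = C1 + Integral(C2*airyai(2^(2/3)*z/2) + C3*airybi(2^(2/3)*z/2), z)


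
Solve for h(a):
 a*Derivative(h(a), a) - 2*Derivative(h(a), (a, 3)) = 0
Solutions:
 h(a) = C1 + Integral(C2*airyai(2^(2/3)*a/2) + C3*airybi(2^(2/3)*a/2), a)


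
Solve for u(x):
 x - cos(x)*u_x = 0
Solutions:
 u(x) = C1 + Integral(x/cos(x), x)


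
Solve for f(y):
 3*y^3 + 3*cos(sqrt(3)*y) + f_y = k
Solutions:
 f(y) = C1 + k*y - 3*y^4/4 - sqrt(3)*sin(sqrt(3)*y)


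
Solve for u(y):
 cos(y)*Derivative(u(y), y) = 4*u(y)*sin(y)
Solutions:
 u(y) = C1/cos(y)^4


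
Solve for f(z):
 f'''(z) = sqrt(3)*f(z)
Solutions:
 f(z) = C3*exp(3^(1/6)*z) + (C1*sin(3^(2/3)*z/2) + C2*cos(3^(2/3)*z/2))*exp(-3^(1/6)*z/2)


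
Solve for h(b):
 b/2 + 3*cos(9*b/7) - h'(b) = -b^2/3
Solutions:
 h(b) = C1 + b^3/9 + b^2/4 + 7*sin(9*b/7)/3


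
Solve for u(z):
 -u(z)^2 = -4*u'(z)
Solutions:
 u(z) = -4/(C1 + z)


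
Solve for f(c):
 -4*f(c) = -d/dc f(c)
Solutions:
 f(c) = C1*exp(4*c)


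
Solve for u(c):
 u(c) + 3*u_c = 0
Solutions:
 u(c) = C1*exp(-c/3)


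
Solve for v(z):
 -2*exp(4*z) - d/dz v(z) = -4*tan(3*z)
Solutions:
 v(z) = C1 - exp(4*z)/2 - 4*log(cos(3*z))/3


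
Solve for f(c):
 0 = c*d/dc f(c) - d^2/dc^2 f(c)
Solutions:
 f(c) = C1 + C2*erfi(sqrt(2)*c/2)


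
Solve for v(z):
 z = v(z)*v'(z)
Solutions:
 v(z) = -sqrt(C1 + z^2)
 v(z) = sqrt(C1 + z^2)


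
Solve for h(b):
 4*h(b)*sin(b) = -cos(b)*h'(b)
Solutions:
 h(b) = C1*cos(b)^4


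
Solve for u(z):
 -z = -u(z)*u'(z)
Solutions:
 u(z) = -sqrt(C1 + z^2)
 u(z) = sqrt(C1 + z^2)


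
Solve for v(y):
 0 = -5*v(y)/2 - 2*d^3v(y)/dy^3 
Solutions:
 v(y) = C3*exp(-10^(1/3)*y/2) + (C1*sin(10^(1/3)*sqrt(3)*y/4) + C2*cos(10^(1/3)*sqrt(3)*y/4))*exp(10^(1/3)*y/4)


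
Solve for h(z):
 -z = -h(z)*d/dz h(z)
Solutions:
 h(z) = -sqrt(C1 + z^2)
 h(z) = sqrt(C1 + z^2)


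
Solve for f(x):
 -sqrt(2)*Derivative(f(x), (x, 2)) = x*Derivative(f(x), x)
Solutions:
 f(x) = C1 + C2*erf(2^(1/4)*x/2)


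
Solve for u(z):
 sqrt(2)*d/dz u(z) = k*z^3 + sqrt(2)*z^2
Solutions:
 u(z) = C1 + sqrt(2)*k*z^4/8 + z^3/3


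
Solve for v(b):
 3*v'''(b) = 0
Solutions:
 v(b) = C1 + C2*b + C3*b^2


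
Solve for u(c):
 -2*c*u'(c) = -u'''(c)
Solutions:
 u(c) = C1 + Integral(C2*airyai(2^(1/3)*c) + C3*airybi(2^(1/3)*c), c)


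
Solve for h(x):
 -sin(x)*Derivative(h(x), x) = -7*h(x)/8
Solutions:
 h(x) = C1*(cos(x) - 1)^(7/16)/(cos(x) + 1)^(7/16)


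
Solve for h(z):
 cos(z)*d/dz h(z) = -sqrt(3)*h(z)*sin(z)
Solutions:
 h(z) = C1*cos(z)^(sqrt(3))


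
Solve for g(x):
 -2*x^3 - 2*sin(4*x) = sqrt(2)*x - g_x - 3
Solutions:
 g(x) = C1 + x^4/2 + sqrt(2)*x^2/2 - 3*x - cos(4*x)/2


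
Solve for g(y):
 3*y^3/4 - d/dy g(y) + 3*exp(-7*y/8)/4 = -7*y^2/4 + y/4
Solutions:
 g(y) = C1 + 3*y^4/16 + 7*y^3/12 - y^2/8 - 6*exp(-7*y/8)/7


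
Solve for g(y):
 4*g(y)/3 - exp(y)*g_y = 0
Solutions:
 g(y) = C1*exp(-4*exp(-y)/3)


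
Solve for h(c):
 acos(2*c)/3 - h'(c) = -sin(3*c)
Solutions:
 h(c) = C1 + c*acos(2*c)/3 - sqrt(1 - 4*c^2)/6 - cos(3*c)/3


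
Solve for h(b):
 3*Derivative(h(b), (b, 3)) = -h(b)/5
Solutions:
 h(b) = C3*exp(-15^(2/3)*b/15) + (C1*sin(3^(1/6)*5^(2/3)*b/10) + C2*cos(3^(1/6)*5^(2/3)*b/10))*exp(15^(2/3)*b/30)


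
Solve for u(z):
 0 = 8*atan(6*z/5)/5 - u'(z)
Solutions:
 u(z) = C1 + 8*z*atan(6*z/5)/5 - 2*log(36*z^2 + 25)/3


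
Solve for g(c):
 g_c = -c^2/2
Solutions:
 g(c) = C1 - c^3/6


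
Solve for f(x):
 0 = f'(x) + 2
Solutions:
 f(x) = C1 - 2*x


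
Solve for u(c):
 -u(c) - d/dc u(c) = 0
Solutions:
 u(c) = C1*exp(-c)


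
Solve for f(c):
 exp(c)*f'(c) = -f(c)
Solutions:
 f(c) = C1*exp(exp(-c))


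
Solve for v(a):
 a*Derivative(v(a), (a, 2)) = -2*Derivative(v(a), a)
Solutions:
 v(a) = C1 + C2/a


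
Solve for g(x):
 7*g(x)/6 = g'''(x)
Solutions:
 g(x) = C3*exp(6^(2/3)*7^(1/3)*x/6) + (C1*sin(2^(2/3)*3^(1/6)*7^(1/3)*x/4) + C2*cos(2^(2/3)*3^(1/6)*7^(1/3)*x/4))*exp(-6^(2/3)*7^(1/3)*x/12)


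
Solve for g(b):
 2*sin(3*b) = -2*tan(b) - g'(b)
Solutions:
 g(b) = C1 + 2*log(cos(b)) + 2*cos(3*b)/3


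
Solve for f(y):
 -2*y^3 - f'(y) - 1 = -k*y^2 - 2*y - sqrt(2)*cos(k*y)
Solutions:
 f(y) = C1 + k*y^3/3 - y^4/2 + y^2 - y + sqrt(2)*sin(k*y)/k


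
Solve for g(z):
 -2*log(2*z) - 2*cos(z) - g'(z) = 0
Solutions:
 g(z) = C1 - 2*z*log(z) - 2*z*log(2) + 2*z - 2*sin(z)


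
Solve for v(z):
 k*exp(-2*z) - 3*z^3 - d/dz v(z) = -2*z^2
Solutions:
 v(z) = C1 - k*exp(-2*z)/2 - 3*z^4/4 + 2*z^3/3


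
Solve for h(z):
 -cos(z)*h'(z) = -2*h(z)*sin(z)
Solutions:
 h(z) = C1/cos(z)^2


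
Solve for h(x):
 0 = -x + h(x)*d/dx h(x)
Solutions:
 h(x) = -sqrt(C1 + x^2)
 h(x) = sqrt(C1 + x^2)


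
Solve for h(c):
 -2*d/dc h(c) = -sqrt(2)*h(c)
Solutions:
 h(c) = C1*exp(sqrt(2)*c/2)


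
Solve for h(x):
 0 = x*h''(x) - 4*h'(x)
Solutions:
 h(x) = C1 + C2*x^5


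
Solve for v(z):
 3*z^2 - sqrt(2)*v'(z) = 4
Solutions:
 v(z) = C1 + sqrt(2)*z^3/2 - 2*sqrt(2)*z


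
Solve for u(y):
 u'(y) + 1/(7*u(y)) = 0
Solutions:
 u(y) = -sqrt(C1 - 14*y)/7
 u(y) = sqrt(C1 - 14*y)/7


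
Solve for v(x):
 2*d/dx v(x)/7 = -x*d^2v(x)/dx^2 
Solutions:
 v(x) = C1 + C2*x^(5/7)


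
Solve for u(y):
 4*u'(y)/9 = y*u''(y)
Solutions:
 u(y) = C1 + C2*y^(13/9)


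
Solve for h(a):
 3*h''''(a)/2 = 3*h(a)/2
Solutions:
 h(a) = C1*exp(-a) + C2*exp(a) + C3*sin(a) + C4*cos(a)


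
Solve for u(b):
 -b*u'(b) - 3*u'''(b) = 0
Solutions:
 u(b) = C1 + Integral(C2*airyai(-3^(2/3)*b/3) + C3*airybi(-3^(2/3)*b/3), b)


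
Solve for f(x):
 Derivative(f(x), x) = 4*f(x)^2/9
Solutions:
 f(x) = -9/(C1 + 4*x)


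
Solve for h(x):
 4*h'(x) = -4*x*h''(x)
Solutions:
 h(x) = C1 + C2*log(x)


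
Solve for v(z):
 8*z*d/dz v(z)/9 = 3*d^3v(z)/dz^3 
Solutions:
 v(z) = C1 + Integral(C2*airyai(2*z/3) + C3*airybi(2*z/3), z)


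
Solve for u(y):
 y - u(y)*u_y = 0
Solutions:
 u(y) = -sqrt(C1 + y^2)
 u(y) = sqrt(C1 + y^2)


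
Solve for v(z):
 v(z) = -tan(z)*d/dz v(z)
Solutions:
 v(z) = C1/sin(z)


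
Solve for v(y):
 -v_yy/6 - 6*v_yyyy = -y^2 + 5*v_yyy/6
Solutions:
 v(y) = C1 + C2*y + y^4/2 - 10*y^3 - 66*y^2 + (C3*sin(sqrt(119)*y/72) + C4*cos(sqrt(119)*y/72))*exp(-5*y/72)


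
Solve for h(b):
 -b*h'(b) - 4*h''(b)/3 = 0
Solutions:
 h(b) = C1 + C2*erf(sqrt(6)*b/4)


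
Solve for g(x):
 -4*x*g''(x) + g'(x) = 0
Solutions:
 g(x) = C1 + C2*x^(5/4)


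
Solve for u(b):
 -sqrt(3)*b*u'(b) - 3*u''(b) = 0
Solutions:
 u(b) = C1 + C2*erf(sqrt(2)*3^(3/4)*b/6)


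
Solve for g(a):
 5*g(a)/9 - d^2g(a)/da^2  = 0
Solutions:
 g(a) = C1*exp(-sqrt(5)*a/3) + C2*exp(sqrt(5)*a/3)


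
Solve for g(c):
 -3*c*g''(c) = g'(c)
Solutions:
 g(c) = C1 + C2*c^(2/3)


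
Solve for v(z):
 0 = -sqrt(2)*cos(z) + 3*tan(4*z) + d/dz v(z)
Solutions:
 v(z) = C1 + 3*log(cos(4*z))/4 + sqrt(2)*sin(z)


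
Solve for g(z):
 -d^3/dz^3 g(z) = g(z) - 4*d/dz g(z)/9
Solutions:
 g(z) = C1*exp(z*(8*18^(1/3)/(sqrt(58281) + 243)^(1/3) + 12^(1/3)*(sqrt(58281) + 243)^(1/3))/36)*sin(2^(1/3)*3^(1/6)*z*(-2^(1/3)*3^(2/3)*(sqrt(58281) + 243)^(1/3) + 24/(sqrt(58281) + 243)^(1/3))/36) + C2*exp(z*(8*18^(1/3)/(sqrt(58281) + 243)^(1/3) + 12^(1/3)*(sqrt(58281) + 243)^(1/3))/36)*cos(2^(1/3)*3^(1/6)*z*(-2^(1/3)*3^(2/3)*(sqrt(58281) + 243)^(1/3) + 24/(sqrt(58281) + 243)^(1/3))/36) + C3*exp(-z*(8*18^(1/3)/(sqrt(58281) + 243)^(1/3) + 12^(1/3)*(sqrt(58281) + 243)^(1/3))/18)
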